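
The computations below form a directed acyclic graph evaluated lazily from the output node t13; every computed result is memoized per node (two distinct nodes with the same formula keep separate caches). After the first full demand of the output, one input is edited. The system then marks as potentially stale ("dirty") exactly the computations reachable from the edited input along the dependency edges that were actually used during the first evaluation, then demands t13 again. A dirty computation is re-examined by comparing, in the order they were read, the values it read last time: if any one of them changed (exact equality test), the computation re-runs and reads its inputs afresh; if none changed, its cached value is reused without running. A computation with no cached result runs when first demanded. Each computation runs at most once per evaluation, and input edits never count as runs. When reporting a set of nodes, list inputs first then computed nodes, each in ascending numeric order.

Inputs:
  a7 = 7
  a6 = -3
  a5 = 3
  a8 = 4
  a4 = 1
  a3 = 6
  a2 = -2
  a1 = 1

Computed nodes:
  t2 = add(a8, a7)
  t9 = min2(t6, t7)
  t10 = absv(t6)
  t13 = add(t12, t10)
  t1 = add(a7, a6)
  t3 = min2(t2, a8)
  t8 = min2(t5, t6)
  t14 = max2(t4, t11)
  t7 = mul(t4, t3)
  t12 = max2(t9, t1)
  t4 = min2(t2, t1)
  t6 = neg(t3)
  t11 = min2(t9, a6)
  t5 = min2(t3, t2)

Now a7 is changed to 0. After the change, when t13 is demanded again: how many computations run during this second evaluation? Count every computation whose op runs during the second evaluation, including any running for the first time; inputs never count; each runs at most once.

8 computations run: t1, t2, t3, t4, t7, t9, t12, t13.
Note where the cutoff bites: t6 is checked, finds nothing changed, and keeps its cache.

First demand of the output computes:
  t1 = add(7, -3) = 4
  t2 = add(4, 7) = 11
  t3 = min2(11, 4) = 4
  t4 = min2(11, 4) = 4
  t6 = neg(4) = -4
  t7 = mul(4, 4) = 16
  t9 = min2(-4, 16) = -4
  t10 = absv(-4) = 4
  t12 = max2(-4, 4) = 4
  t13 = add(4, 4) = 8

After the edit, cleaning proceeds:
  t1: a read changed (a7 7->0) — executes, giving -3.
  t2: a read changed (a7 7->0) — executes, giving 4.
  t3: a read changed (t2 11->4) — executes, giving 4 — identical to its old value.
  t4: a read changed (t2 11->4; t1 4->-3) — executes, giving -3.
  t6: dirty, but its reads are unchanged (t3 unchanged); cached -4 stands.
  t7: a read changed (t4 4->-3) — executes, giving -12.
  t9: a read changed (t7 16->-12) — executes, giving -12.
  t10: dirty, but its reads are unchanged (t6 unchanged); cached 4 stands.
  t12: a read changed (t9 -4->-12; t1 4->-3) — executes, giving -3.
  t13: a read changed (t12 4->-3) — executes, giving 1.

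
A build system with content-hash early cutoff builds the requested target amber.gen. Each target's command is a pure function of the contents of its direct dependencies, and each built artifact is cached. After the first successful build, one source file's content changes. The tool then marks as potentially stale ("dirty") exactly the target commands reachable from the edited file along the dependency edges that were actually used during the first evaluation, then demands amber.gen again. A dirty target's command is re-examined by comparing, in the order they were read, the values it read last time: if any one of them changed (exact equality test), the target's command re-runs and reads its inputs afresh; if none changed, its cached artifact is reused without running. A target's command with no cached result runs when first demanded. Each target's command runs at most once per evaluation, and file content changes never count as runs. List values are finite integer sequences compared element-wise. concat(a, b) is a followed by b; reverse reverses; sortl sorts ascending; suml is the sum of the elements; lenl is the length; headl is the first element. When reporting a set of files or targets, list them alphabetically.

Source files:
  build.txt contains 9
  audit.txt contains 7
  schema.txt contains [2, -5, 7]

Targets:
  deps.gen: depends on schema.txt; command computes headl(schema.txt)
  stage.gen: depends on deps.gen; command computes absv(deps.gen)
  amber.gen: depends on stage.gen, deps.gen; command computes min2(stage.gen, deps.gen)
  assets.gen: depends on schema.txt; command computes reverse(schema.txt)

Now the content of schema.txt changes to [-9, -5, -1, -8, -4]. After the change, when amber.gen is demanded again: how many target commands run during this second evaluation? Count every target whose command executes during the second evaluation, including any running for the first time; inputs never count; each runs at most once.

Target commands that run: amber.gen, deps.gen, stage.gen — 3 in total.

First evaluation (everything demanded from the output):
  deps.gen = headl([2, -5, 7]) = 2
  stage.gen = absv(2) = 2
  amber.gen = min2(2, 2) = 2

Propagation after the edit:
  deps.gen: runs — schema.txt [2, -5, 7]->[-9, -5, -1, -8, -4]; result -9.
  stage.gen: runs — deps.gen 2->-9; result 9.
  amber.gen: runs — stage.gen 2->9; deps.gen 2->-9; result -9.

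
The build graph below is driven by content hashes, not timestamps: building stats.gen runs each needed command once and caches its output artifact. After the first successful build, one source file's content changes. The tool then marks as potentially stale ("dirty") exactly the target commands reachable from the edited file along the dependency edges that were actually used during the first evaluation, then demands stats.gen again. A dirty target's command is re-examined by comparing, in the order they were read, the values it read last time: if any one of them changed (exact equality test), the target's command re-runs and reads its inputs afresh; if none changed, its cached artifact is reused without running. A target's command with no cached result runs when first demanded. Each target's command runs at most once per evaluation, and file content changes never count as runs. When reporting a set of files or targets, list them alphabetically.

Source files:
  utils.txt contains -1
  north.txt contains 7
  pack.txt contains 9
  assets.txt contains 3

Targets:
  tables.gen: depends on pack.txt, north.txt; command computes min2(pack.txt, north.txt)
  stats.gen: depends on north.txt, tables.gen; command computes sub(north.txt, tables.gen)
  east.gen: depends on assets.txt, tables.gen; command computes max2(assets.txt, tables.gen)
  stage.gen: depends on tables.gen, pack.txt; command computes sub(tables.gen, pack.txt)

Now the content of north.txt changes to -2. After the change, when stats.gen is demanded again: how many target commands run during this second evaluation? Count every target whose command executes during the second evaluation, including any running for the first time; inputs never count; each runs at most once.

Initial pass — values computed on the first demand:
  tables.gen = min2(9, 7) = 7
  stats.gen = sub(7, 7) = 0

Second demand — change propagation:
  tables.gen: re-runs because north.txt 7->-2; new result -2.
  stats.gen: re-runs because north.txt 7->-2; tables.gen 7->-2; new result 0 (unchanged).

Run set: stats.gen, tables.gen (2 run).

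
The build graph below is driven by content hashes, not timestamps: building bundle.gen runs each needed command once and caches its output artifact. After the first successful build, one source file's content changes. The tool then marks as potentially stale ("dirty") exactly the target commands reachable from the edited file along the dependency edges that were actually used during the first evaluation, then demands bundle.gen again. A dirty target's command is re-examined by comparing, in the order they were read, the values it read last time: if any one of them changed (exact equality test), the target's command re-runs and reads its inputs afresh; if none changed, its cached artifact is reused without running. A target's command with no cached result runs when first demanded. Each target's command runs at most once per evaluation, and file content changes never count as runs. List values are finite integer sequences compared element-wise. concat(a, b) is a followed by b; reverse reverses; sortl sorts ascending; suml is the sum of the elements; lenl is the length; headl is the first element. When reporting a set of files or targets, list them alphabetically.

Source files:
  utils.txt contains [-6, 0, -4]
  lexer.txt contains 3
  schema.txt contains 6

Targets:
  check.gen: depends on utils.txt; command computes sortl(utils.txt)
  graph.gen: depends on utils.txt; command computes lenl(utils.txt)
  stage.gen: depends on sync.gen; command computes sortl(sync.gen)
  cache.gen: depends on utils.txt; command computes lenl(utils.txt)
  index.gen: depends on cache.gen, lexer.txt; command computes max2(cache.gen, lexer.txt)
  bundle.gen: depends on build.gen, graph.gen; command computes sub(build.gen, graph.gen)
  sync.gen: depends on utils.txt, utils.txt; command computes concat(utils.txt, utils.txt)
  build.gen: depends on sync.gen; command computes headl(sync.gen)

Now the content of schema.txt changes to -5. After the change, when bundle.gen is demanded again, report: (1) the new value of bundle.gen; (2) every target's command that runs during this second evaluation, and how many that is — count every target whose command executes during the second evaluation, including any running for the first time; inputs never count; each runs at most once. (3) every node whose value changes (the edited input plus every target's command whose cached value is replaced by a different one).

Initial pass — values computed on the first demand:
  graph.gen = lenl([-6, 0, -4]) = 3
  sync.gen = concat([-6, 0, -4], [-6, 0, -4]) = [-6, 0, -4, -6, 0, -4]
  build.gen = headl([-6, 0, -4, -6, 0, -4]) = -6
  bundle.gen = sub(-6, 3) = -9

Second demand — change propagation:
  no demanded computation ever read schema.txt, so the edit dirties nothing and nothing runs.

The important point: nothing the output needs ever reads schema.txt, so the edit is invisible to it.

bundle.gen now evaluates to -9.
Run set: none (0 run).
Changed values: schema.txt.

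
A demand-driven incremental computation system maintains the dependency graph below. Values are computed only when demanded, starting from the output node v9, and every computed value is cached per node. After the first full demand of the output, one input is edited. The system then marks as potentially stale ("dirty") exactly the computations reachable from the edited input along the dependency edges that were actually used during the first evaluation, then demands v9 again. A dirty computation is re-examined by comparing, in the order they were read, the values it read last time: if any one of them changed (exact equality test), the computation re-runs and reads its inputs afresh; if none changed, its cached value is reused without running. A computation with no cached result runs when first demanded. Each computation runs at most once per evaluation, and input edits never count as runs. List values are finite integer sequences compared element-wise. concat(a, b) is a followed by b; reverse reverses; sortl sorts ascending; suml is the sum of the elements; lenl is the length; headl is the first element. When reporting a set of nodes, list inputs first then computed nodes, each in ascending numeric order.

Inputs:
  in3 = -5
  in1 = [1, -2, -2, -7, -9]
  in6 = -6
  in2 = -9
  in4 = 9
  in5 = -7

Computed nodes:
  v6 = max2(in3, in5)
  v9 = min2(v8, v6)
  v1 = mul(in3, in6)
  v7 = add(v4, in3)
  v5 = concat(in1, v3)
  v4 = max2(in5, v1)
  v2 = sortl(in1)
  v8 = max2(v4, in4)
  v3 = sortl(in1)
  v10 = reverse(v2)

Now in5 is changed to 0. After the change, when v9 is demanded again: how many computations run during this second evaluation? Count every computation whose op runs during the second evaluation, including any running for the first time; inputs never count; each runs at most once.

Computations that run: v4, v6, v9 — 3 in total.
Key observation: the cutoff stops propagation at v8 — its inputs' values are unchanged, so it reuses its cache.

First evaluation (everything demanded from the output):
  v1 = mul(-5, -6) = 30
  v4 = max2(-7, 30) = 30
  v6 = max2(-5, -7) = -5
  v8 = max2(30, 9) = 30
  v9 = min2(30, -5) = -5

Propagation after the edit:
  v4: runs — in5 -7->0; result 30 (same value as before).
  v6: runs — in5 -7->0; result 0.
  v8: checked — values it read are unchanged (v4 unchanged, in4 unchanged); reused cached 30 without running.
  v9: runs — v6 -5->0; result 0.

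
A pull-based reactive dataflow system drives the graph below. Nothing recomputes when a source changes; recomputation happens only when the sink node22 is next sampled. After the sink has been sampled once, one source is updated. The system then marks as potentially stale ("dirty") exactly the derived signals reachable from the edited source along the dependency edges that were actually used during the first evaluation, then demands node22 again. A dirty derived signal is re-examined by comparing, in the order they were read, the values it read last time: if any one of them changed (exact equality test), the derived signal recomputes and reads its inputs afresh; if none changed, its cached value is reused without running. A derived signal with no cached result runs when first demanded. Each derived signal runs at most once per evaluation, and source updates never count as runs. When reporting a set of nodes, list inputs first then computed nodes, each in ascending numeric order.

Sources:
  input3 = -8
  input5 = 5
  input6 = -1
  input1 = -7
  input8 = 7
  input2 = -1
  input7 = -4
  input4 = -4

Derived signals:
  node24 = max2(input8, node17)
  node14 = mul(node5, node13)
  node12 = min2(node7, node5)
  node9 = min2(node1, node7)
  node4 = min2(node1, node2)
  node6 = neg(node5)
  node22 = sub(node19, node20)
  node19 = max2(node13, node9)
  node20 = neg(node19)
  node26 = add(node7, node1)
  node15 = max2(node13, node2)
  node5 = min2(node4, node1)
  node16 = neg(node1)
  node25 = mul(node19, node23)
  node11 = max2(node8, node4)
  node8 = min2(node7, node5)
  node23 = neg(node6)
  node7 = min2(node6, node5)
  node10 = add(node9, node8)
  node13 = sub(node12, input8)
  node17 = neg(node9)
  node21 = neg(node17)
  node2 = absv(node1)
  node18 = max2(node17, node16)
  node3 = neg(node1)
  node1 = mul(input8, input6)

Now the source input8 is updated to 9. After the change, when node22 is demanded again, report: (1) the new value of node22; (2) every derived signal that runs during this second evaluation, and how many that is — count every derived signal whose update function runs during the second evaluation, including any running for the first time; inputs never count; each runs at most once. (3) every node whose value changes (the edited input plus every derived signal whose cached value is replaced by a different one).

New value of node22: -18.
Derived signals that run: node1, node2, node4, node5, node6, node7, node9, node12, node13, node19, node20, node22 — 12 in total.
Values that change: input8, node1, node2, node4, node5, node6, node7, node9, node12, node13, node19, node20, node22.

First evaluation (everything demanded from the output):
  node1 = mul(7, -1) = -7
  node2 = absv(-7) = 7
  node4 = min2(-7, 7) = -7
  node5 = min2(-7, -7) = -7
  node6 = neg(-7) = 7
  node7 = min2(7, -7) = -7
  node9 = min2(-7, -7) = -7
  node12 = min2(-7, -7) = -7
  node13 = sub(-7, 7) = -14
  node19 = max2(-14, -7) = -7
  node20 = neg(-7) = 7
  node22 = sub(-7, 7) = -14

Propagation after the edit:
  node1: runs — input8 7->9; result -9.
  node2: runs — node1 -7->-9; result 9.
  node4: runs — node1 -7->-9; node2 7->9; result -9.
  node5: runs — node4 -7->-9; node1 -7->-9; result -9.
  node6: runs — node5 -7->-9; result 9.
  node7: runs — node6 7->9; node5 -7->-9; result -9.
  node9: runs — node1 -7->-9; node7 -7->-9; result -9.
  node12: runs — node7 -7->-9; node5 -7->-9; result -9.
  node13: runs — node12 -7->-9; input8 7->9; result -18.
  node19: runs — node13 -14->-18; node9 -7->-9; result -9.
  node20: runs — node19 -7->-9; result 9.
  node22: runs — node19 -7->-9; node20 7->9; result -18.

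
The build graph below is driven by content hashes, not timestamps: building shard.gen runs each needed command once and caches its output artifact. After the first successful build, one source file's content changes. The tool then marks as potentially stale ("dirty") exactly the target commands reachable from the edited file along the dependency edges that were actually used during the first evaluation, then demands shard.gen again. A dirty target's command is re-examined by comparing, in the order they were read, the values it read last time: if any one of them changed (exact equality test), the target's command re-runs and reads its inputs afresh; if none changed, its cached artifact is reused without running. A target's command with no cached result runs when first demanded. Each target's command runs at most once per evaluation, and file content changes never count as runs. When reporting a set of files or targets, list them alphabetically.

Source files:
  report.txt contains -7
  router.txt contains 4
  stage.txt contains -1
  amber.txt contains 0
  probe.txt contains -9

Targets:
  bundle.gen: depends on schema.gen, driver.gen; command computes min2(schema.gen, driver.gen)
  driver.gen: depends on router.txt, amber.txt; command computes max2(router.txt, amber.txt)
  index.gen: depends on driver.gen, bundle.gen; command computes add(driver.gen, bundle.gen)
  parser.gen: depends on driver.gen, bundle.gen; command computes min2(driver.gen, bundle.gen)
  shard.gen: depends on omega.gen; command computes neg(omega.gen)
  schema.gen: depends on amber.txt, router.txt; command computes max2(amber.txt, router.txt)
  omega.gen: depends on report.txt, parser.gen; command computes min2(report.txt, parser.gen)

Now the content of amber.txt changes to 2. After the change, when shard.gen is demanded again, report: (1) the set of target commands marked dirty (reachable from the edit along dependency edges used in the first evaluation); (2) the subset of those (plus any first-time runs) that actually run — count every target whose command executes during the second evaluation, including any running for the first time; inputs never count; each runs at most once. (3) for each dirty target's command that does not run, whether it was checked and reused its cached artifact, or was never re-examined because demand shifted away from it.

Initial pass — values computed on the first demand:
  driver.gen = max2(4, 0) = 4
  schema.gen = max2(0, 4) = 4
  bundle.gen = min2(4, 4) = 4
  parser.gen = min2(4, 4) = 4
  omega.gen = min2(-7, 4) = -7
  shard.gen = neg(-7) = 7

Second demand — change propagation:
  driver.gen: re-runs because amber.txt 0->2; new result 4 (unchanged).
  schema.gen: re-runs because amber.txt 0->2; new result 4 (unchanged).
  bundle.gen: re-examined; everything it read last time is the same (schema.gen unchanged, driver.gen unchanged) — cache 4 kept, no run.
  parser.gen: re-examined; everything it read last time is the same (driver.gen unchanged, bundle.gen unchanged) — cache 4 kept, no run.
  omega.gen: re-examined; everything it read last time is the same (report.txt unchanged, parser.gen unchanged) — cache -7 kept, no run.
  shard.gen: re-examined; everything it read last time is the same (omega.gen unchanged) — cache 7 kept, no run.

The important point: at bundle.gen every value read last time is unchanged, so the dirty flag clears without a run.

Dirty set: bundle.gen, driver.gen, omega.gen, parser.gen, schema.gen, shard.gen.
Run set: driver.gen, schema.gen (2 run).
Re-examined without running (cache reused): bundle.gen, omega.gen, parser.gen, shard.gen.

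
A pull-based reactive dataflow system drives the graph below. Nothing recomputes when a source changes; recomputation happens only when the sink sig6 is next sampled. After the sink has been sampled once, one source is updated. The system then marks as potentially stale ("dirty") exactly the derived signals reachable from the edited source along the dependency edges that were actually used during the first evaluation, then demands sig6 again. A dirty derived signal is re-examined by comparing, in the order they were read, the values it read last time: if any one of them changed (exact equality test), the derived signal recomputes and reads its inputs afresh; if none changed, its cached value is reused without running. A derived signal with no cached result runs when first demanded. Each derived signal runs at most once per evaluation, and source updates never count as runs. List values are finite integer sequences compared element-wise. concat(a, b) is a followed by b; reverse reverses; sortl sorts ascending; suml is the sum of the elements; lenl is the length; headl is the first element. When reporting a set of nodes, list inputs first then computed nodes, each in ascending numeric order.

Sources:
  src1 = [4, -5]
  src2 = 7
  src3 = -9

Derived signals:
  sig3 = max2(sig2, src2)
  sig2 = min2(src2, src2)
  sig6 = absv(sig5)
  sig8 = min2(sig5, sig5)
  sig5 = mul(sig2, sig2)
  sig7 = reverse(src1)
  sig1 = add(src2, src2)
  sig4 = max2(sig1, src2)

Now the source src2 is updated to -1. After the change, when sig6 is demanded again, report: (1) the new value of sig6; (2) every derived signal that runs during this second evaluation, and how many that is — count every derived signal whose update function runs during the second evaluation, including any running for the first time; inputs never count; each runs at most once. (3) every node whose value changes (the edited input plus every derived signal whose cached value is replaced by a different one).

New value of sig6: 1.
Derived signals that run: sig2, sig5, sig6 — 3 in total.
Values that change: src2, sig2, sig5, sig6.

First evaluation (everything demanded from the output):
  sig2 = min2(7, 7) = 7
  sig5 = mul(7, 7) = 49
  sig6 = absv(49) = 49

Propagation after the edit:
  sig2: runs — src2 7->-1; src2 7->-1; result -1.
  sig5: runs — sig2 7->-1; sig2 7->-1; result 1.
  sig6: runs — sig5 49->1; result 1.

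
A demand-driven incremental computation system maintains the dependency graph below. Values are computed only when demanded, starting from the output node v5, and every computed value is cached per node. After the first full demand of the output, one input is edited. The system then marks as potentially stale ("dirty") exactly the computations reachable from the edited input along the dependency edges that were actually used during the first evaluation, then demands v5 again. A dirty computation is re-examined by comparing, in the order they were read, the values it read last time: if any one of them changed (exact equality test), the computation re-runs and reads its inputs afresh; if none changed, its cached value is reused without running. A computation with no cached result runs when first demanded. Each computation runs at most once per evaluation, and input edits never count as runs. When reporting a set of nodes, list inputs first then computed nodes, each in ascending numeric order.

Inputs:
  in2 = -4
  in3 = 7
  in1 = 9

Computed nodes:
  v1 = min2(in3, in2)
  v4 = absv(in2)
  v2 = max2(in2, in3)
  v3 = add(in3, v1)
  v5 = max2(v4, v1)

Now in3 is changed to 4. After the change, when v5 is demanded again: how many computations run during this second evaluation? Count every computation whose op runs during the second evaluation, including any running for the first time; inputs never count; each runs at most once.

First evaluation (everything demanded from the output):
  v1 = min2(7, -4) = -4
  v4 = absv(-4) = 4
  v5 = max2(4, -4) = 4

Propagation after the edit:
  v1: runs — in3 7->4; result -4 (same value as before).
  v5: checked — values it read are unchanged (v4 unchanged, v1 unchanged); reused cached 4 without running.

Key observation: the change is absorbed at v1 — it re-runs but produces the same value, and the output's value is unchanged.

Computations that run: v1 — 1 in total.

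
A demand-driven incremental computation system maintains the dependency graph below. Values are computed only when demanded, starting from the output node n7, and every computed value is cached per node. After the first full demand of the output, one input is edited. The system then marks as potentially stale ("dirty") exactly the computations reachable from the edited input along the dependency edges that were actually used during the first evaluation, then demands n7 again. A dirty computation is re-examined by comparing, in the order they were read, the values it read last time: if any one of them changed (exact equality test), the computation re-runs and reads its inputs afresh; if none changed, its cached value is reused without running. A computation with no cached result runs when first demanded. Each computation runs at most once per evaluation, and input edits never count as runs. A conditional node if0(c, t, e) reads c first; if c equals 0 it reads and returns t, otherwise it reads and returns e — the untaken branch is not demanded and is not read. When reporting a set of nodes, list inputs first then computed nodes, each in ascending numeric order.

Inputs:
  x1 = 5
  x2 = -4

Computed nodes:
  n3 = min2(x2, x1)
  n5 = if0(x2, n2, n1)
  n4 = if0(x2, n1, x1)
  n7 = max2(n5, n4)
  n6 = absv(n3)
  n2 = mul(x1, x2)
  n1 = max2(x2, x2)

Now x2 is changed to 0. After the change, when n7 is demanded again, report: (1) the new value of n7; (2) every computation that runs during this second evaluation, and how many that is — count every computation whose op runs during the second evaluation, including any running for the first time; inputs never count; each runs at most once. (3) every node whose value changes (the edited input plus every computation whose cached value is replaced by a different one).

New value of n7: 0.
Computations that run: n1, n2, n4, n5, n7 — 5 in total.
Values that change: x2, n1, n4, n5, n7.
Key observation: a condition flipped, so demand reaches new nodes — n2 runs for the first time.

First evaluation (everything demanded from the output):
  n1 = max2(-4, -4) = -4
  n4 = if0(x2=-4 -> else branch x1) = 5
  n5 = if0(x2=-4 -> else branch n1) = -4
  n7 = max2(-4, 5) = 5

Propagation after the edit:
  n1: runs — x2 -4->0; x2 -4->0; result 0.
  n2: demanded for the first time — runs, produces 0.
  n4: runs — x2 -4->0; result 0.
  n5: runs — x2 -4->0; n1 -4->0; result 0.
  n7: runs — n5 -4->0; n4 5->0; result 0.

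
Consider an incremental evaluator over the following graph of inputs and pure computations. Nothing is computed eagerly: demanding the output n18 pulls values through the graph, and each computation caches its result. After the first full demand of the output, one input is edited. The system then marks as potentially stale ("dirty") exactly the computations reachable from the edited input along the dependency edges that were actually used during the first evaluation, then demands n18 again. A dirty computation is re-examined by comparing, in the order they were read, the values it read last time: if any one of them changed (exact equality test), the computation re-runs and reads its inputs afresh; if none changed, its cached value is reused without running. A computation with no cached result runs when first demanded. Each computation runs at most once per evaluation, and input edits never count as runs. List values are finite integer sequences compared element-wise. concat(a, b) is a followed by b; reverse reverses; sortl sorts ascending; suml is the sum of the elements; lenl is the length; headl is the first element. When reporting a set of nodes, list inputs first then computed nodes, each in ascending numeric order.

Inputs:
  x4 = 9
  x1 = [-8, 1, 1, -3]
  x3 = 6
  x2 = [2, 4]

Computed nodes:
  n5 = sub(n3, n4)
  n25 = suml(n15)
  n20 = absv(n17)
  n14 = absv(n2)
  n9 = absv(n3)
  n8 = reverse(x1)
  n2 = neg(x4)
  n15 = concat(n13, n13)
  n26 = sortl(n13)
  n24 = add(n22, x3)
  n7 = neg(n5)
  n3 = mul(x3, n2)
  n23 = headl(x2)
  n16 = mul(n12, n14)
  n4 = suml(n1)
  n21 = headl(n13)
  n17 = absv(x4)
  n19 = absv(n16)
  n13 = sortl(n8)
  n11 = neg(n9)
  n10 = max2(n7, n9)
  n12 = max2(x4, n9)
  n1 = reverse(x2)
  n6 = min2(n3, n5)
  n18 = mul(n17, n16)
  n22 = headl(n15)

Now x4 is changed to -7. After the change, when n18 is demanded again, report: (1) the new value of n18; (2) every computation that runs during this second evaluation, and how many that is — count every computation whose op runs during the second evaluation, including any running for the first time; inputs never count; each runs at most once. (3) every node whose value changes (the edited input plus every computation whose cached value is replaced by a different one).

Initial pass — values computed on the first demand:
  n2 = neg(9) = -9
  n3 = mul(6, -9) = -54
  n9 = absv(-54) = 54
  n12 = max2(9, 54) = 54
  n14 = absv(-9) = 9
  n16 = mul(54, 9) = 486
  n17 = absv(9) = 9
  n18 = mul(9, 486) = 4374

Second demand — change propagation:
  n2: re-runs because x4 9->-7; new result 7.
  n3: re-runs because n2 -9->7; new result 42.
  n9: re-runs because n3 -54->42; new result 42.
  n12: re-runs because x4 9->-7; n9 54->42; new result 42.
  n14: re-runs because n2 -9->7; new result 7.
  n16: re-runs because n12 54->42; n14 9->7; new result 294.
  n17: re-runs because x4 9->-7; new result 7.
  n18: re-runs because n17 9->7; n16 486->294; new result 2058.

n18 now evaluates to 2058.
Run set: n2, n3, n9, n12, n14, n16, n17, n18 (8 run).
Changed values: x4, n2, n3, n9, n12, n14, n16, n17, n18.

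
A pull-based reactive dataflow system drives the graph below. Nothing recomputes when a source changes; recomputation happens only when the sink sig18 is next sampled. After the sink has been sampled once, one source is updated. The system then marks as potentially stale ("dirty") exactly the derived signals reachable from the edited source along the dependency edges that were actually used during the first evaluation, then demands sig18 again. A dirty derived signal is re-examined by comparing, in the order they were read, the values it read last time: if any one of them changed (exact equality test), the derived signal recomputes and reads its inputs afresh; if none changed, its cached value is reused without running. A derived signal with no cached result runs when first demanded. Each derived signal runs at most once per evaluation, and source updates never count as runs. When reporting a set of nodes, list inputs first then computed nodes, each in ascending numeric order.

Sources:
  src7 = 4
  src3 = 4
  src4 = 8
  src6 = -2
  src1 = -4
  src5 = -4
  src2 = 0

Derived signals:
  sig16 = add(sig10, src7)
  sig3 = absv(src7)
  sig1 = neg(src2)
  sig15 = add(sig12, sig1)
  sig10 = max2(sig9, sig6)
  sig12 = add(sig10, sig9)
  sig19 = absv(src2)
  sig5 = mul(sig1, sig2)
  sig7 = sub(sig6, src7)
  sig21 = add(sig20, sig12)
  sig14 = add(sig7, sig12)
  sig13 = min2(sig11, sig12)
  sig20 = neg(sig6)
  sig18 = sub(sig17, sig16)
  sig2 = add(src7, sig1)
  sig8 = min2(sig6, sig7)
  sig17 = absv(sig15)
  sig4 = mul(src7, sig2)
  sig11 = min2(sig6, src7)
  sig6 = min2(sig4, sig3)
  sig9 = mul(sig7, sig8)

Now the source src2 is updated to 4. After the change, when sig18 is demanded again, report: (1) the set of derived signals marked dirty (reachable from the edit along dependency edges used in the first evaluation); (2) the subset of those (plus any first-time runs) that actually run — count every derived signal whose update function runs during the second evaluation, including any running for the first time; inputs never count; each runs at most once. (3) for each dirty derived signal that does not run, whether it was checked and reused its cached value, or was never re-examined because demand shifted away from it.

First evaluation (everything demanded from the output):
  sig1 = neg(0) = 0
  sig2 = add(4, 0) = 4
  sig3 = absv(4) = 4
  sig4 = mul(4, 4) = 16
  sig6 = min2(16, 4) = 4
  sig7 = sub(4, 4) = 0
  sig8 = min2(4, 0) = 0
  sig9 = mul(0, 0) = 0
  sig10 = max2(0, 4) = 4
  sig12 = add(4, 0) = 4
  sig15 = add(4, 0) = 4
  sig16 = add(4, 4) = 8
  sig17 = absv(4) = 4
  sig18 = sub(4, 8) = -4

Propagation after the edit:
  sig1: runs — src2 0->4; result -4.
  sig2: runs — sig1 0->-4; result 0.
  sig4: runs — sig2 4->0; result 0.
  sig6: runs — sig4 16->0; result 0.
  sig7: runs — sig6 4->0; result -4.
  sig8: runs — sig6 4->0; sig7 0->-4; result -4.
  sig9: runs — sig7 0->-4; sig8 0->-4; result 16.
  sig10: runs — sig9 0->16; sig6 4->0; result 16.
  sig12: runs — sig10 4->16; sig9 0->16; result 32.
  sig15: runs — sig12 4->32; sig1 0->-4; result 28.
  sig16: runs — sig10 4->16; result 20.
  sig17: runs — sig15 4->28; result 28.
  sig18: runs — sig17 4->28; sig16 8->20; result 8.

Marked dirty: sig1, sig2, sig4, sig6, sig7, sig8, sig9, sig10, sig12, sig15, sig16, sig17, sig18.
Derived signals that run: sig1, sig2, sig4, sig6, sig7, sig8, sig9, sig10, sig12, sig15, sig16, sig17, sig18 — 13 in total.
Every dirty derived signal ran.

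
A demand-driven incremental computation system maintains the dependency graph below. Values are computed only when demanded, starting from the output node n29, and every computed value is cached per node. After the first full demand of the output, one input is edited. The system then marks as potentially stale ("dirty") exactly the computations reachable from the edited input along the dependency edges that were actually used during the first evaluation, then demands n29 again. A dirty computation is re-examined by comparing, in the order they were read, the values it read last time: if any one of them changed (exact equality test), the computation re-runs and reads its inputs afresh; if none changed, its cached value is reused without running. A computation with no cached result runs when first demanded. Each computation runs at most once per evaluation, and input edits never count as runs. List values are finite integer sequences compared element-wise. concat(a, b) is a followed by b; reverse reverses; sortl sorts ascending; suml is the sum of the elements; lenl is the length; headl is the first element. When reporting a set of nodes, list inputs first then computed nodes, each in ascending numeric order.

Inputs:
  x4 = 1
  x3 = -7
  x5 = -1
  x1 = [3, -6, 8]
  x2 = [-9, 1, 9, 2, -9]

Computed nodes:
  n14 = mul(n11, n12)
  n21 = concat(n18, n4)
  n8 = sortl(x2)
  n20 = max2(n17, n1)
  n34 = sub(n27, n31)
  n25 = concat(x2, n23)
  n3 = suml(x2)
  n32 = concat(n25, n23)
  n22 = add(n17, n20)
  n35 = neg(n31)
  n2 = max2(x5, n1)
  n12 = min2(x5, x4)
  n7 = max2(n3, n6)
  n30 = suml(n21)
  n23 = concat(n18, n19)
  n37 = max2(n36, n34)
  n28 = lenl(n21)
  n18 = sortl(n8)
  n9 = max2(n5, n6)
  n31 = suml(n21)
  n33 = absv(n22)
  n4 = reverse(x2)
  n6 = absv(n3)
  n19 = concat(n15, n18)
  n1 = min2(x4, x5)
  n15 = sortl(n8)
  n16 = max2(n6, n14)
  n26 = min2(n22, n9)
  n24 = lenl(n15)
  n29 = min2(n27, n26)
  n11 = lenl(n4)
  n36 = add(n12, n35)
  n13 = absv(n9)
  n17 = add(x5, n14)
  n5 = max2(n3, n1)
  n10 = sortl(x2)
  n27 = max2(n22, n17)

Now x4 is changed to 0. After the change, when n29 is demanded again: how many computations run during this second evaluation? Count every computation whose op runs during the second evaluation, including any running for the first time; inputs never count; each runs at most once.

Computations that run: n1, n12 — 2 in total.
Key observation: the cutoff stops propagation at n5 — its inputs' values are unchanged, so it reuses its cache.

First evaluation (everything demanded from the output):
  n1 = min2(1, -1) = -1
  n3 = suml([-9, 1, 9, 2, -9]) = -6
  n4 = reverse([-9, 1, 9, 2, -9]) = [-9, 2, 9, 1, -9]
  n5 = max2(-6, -1) = -1
  n6 = absv(-6) = 6
  n9 = max2(-1, 6) = 6
  n11 = lenl([-9, 2, 9, 1, -9]) = 5
  n12 = min2(-1, 1) = -1
  n14 = mul(5, -1) = -5
  n17 = add(-1, -5) = -6
  n20 = max2(-6, -1) = -1
  n22 = add(-6, -1) = -7
  n26 = min2(-7, 6) = -7
  n27 = max2(-7, -6) = -6
  n29 = min2(-6, -7) = -7

Propagation after the edit:
  n1: runs — x4 1->0; result -1 (same value as before).
  n5: checked — values it read are unchanged (n3 unchanged, n1 unchanged); reused cached -1 without running.
  n9: checked — values it read are unchanged (n5 unchanged, n6 unchanged); reused cached 6 without running.
  n12: runs — x4 1->0; result -1 (same value as before).
  n14: checked — values it read are unchanged (n11 unchanged, n12 unchanged); reused cached -5 without running.
  n17: checked — values it read are unchanged (x5 unchanged, n14 unchanged); reused cached -6 without running.
  n20: checked — values it read are unchanged (n17 unchanged, n1 unchanged); reused cached -1 without running.
  n22: checked — values it read are unchanged (n17 unchanged, n20 unchanged); reused cached -7 without running.
  n26: checked — values it read are unchanged (n22 unchanged, n9 unchanged); reused cached -7 without running.
  n27: checked — values it read are unchanged (n22 unchanged, n17 unchanged); reused cached -6 without running.
  n29: checked — values it read are unchanged (n27 unchanged, n26 unchanged); reused cached -7 without running.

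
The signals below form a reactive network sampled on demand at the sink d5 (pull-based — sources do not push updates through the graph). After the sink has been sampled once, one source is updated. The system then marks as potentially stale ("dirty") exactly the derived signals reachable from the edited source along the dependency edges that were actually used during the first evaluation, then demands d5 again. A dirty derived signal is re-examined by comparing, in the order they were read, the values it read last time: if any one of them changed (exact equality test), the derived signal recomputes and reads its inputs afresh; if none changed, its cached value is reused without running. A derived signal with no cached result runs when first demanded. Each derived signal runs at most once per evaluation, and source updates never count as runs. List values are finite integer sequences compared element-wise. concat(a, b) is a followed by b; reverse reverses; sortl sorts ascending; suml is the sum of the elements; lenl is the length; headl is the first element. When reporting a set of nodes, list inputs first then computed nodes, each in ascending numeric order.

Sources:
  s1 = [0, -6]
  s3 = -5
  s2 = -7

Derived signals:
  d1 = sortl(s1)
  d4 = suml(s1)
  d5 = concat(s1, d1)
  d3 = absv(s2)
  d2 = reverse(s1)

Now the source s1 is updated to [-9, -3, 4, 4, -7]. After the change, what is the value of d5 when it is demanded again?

Initial pass — values computed on the first demand:
  d1 = sortl([0, -6]) = [-6, 0]
  d5 = concat([0, -6], [-6, 0]) = [0, -6, -6, 0]

Second demand — change propagation:
  d1: re-runs because s1 [0, -6]->[-9, -3, 4, 4, -7]; new result [-9, -7, -3, 4, 4].
  d5: re-runs because s1 [0, -6]->[-9, -3, 4, 4, -7]; d1 [-6, 0]->[-9, -7, -3, 4, 4]; new result [-9, -3, 4, 4, -7, -9, -7, -3, 4, 4].

d5 now evaluates to [-9, -3, 4, 4, -7, -9, -7, -3, 4, 4].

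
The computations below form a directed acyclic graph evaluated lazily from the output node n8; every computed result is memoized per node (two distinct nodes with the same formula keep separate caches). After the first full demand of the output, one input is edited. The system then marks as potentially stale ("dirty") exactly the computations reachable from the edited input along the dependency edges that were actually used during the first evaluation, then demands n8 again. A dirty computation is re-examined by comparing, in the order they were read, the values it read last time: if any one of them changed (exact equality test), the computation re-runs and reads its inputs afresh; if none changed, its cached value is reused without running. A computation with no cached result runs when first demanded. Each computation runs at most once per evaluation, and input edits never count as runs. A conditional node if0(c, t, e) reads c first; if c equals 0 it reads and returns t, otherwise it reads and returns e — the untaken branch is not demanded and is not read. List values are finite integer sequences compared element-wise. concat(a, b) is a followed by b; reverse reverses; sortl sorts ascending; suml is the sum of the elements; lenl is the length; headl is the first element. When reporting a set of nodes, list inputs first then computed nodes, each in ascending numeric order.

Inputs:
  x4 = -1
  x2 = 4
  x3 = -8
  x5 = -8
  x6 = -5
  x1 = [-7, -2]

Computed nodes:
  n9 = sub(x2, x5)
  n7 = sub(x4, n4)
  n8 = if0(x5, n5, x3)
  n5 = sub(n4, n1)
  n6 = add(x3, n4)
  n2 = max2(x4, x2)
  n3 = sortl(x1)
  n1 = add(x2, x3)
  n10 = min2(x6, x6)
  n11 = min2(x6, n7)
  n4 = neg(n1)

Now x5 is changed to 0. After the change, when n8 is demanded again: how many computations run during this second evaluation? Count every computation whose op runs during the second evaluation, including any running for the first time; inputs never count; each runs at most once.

First demand of the output computes:
  n8 = if0(x5=-8 -> else branch x3) = -8

After the edit, cleaning proceeds:
  n1: had never run; runs now, result -4.
  n4: had never run; runs now, result 4.
  n5: had never run; runs now, result 8.
  n8: a read changed (x5 -8->0) — executes, giving 8.

Note the branch switch — n1, n4, n5 had no cache and run now for the first time.

4 computations run: n1, n4, n5, n8.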